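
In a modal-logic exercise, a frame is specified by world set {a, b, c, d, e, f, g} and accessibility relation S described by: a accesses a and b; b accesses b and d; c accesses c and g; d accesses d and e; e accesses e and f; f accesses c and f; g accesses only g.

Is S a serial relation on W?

Serial: yes — every world has a successor (e.g. a S a).

Yes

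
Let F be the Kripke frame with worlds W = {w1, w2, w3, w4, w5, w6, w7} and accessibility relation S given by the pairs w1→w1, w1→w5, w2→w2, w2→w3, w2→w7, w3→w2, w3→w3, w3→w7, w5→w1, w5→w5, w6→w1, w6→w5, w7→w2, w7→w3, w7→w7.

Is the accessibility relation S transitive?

Transitive: yes — every two-step S-path is closed by a direct edge.

Yes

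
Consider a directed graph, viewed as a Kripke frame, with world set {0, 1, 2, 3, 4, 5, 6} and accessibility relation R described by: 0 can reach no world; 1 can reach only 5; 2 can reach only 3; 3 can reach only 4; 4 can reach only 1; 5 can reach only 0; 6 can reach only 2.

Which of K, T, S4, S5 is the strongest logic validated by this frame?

K

Reflexive (axiom T): no — 0 is not related to itself.
Transitive (axiom 4): no — 1 R 5 and 5 R 0, but not 1 R 0.
Euclidean (axiom 5): no — 1 R 5 and 1 R 5, but not 5 R 5.
So F validates K; T would additionally require R to be reflexive. The strongest is K.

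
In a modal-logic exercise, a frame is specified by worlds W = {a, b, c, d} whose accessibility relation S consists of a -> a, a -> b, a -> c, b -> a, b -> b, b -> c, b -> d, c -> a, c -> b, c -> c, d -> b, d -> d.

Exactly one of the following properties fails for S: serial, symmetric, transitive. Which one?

transitive

Serial: yes — every world has a successor (e.g. a S a).
Symmetric: yes — every pair in S has its reverse in S.
Transitive: no — a S b and b S d, but not a S d.
Only transitive fails.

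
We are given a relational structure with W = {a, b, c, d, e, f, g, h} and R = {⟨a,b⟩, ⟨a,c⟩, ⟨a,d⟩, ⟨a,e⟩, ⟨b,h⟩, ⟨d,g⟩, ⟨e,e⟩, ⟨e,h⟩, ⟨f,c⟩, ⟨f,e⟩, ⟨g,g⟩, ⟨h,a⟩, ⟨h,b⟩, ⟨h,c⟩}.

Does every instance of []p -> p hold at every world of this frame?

By correspondence theory, T is valid on a frame iff R is reflexive.
Reflexive: no — a is not related to itself.

No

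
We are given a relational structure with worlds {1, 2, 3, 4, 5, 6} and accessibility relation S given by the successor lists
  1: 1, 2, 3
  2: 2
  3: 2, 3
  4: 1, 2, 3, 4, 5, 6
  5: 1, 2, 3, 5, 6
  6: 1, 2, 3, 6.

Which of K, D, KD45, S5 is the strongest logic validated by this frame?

Serial (axiom D): yes — every world has a successor (e.g. 1 S 1).
Euclidean (axiom 5): no — 1 S 2 and 1 S 3, but not 2 S 3.
Transitive (axiom 4): yes — every two-step S-path is closed by a direct edge.
Reflexive (axiom T): yes — every world is S-related to itself.
So F validates K, D; KD45 would additionally require S to be Euclidean. The strongest is D.

D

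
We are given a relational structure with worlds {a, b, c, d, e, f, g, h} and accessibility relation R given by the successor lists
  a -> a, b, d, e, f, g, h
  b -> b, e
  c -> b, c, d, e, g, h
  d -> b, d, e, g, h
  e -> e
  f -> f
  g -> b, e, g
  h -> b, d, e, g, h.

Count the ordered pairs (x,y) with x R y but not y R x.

Enumerating: (a,b), (a,d), (a,e), (a,f), (a,g), (a,h), (b,e), (c,b), (c,d), (c,e), (c,g), (c,h), … and 8 more.
Total: 20.

20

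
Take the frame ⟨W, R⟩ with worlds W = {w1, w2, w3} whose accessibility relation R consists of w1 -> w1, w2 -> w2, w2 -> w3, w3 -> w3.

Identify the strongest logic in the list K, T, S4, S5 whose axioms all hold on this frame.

Reflexive (axiom T): yes — every world is R-related to itself.
Transitive (axiom 4): yes — every two-step R-path is closed by a direct edge.
Euclidean (axiom 5): no — w2 R w3 and w2 R w2, but not w3 R w2.
So F validates K, T, S4; S5 would additionally require R to be Euclidean. The strongest is S4.

S4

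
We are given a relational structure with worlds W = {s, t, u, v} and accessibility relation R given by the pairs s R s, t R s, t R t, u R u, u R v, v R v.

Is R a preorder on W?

Reflexive: yes — every world is R-related to itself.
Transitive: yes — every two-step R-path is closed by a direct edge.
So R is a preorder.

Yes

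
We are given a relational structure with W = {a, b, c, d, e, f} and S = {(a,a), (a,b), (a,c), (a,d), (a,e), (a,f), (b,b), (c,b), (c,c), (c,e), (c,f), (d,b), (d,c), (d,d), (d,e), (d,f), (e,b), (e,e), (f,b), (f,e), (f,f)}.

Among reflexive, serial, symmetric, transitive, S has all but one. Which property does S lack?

Reflexive: yes — every world is S-related to itself.
Serial: yes — every world has a successor (e.g. a S a).
Symmetric: no — a S b but not b S a.
Transitive: yes — every two-step S-path is closed by a direct edge.
Only symmetric fails.

symmetric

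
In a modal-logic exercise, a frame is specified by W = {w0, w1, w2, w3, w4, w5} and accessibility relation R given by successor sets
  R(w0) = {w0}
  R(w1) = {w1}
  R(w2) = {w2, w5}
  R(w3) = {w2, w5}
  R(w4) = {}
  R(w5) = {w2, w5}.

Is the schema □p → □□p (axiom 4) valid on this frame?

Yes

The schema 4 characterises exactly the transitive frames.
Transitive: yes — every two-step R-path is closed by a direct edge.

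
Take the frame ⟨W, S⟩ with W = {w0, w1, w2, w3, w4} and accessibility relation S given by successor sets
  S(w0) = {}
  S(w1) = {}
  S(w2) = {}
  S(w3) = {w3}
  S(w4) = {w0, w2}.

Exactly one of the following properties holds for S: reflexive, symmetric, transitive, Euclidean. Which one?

Reflexive: no — w0 is not related to itself.
Symmetric: no — w4 S w0 but not w0 S w4.
Transitive: yes — every two-step S-path is closed by a direct edge.
Euclidean: no — w4 S w0 and w4 S w2, but not w0 S w2.
Only transitive holds.

transitive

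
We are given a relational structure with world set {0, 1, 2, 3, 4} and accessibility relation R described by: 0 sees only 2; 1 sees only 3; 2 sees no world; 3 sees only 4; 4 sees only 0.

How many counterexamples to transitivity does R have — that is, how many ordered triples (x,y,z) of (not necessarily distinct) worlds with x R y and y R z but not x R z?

Enumerating: (1,3,4), (3,4,0), (4,0,2).

3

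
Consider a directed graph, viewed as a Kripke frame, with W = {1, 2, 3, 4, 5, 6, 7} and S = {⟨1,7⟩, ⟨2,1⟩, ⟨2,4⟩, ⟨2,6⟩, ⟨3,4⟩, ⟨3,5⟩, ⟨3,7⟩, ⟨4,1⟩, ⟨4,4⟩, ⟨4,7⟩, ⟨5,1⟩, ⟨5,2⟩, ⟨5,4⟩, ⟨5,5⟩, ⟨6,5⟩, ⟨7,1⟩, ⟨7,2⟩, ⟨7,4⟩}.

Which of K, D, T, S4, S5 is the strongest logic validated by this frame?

Serial (axiom D): yes — every world has a successor (e.g. 1 S 7).
Reflexive (axiom T): no — 1 is not related to itself.
Transitive (axiom 4): no — 1 S 7 and 7 S 2, but not 1 S 2.
Euclidean (axiom 5): no — 2 S 1 and 2 S 4, but not 1 S 4.
So F validates K, D; T would additionally require S to be reflexive. The strongest is D.

D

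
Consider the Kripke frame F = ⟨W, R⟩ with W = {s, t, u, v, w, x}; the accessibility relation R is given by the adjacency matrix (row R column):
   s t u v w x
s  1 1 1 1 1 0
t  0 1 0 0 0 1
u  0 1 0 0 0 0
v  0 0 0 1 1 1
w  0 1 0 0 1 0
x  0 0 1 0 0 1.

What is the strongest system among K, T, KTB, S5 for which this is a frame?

K

Reflexive (axiom T): no — u is not related to itself.
Symmetric (axiom B): no — s R t but not t R s.
Euclidean (axiom 5): no — s R t and s R u, but not t R u.
So F validates K; T would additionally require R to be reflexive. The strongest is K.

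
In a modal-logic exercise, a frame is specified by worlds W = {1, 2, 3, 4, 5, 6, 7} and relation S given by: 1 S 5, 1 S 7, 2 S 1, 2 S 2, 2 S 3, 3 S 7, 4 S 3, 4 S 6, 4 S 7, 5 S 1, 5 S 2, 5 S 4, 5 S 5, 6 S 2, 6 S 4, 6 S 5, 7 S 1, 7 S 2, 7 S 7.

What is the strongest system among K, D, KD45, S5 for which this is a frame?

D

Serial (axiom D): yes — every world has a successor (e.g. 1 S 5).
Euclidean (axiom 5): no — 1 S 5 and 1 S 7, but not 5 S 7.
Transitive (axiom 4): no — 1 S 5 and 5 S 2, but not 1 S 2.
Reflexive (axiom T): no — 1 is not related to itself.
So F validates K, D; KD45 would additionally require S to be Euclidean and transitive. The strongest is D.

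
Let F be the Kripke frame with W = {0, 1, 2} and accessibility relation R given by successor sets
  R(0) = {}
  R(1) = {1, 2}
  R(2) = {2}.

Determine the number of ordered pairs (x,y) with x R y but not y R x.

Enumerating: (1,2).

1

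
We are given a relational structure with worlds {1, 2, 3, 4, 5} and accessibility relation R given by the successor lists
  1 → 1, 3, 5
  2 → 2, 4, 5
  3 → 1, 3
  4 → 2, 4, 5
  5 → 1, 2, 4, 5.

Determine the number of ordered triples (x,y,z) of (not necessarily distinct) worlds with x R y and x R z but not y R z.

Enumerating: (1,3,5), (1,5,3), (5,1,2), (5,1,4), (5,2,1), (5,4,1).

6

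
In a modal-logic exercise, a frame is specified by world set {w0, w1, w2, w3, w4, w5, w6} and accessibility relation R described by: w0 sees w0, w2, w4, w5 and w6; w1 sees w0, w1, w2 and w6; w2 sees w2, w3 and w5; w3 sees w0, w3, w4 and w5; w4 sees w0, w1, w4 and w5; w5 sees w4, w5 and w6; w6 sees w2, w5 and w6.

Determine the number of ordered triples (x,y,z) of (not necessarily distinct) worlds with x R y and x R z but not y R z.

31

Enumerating: (w0,w2,w0), (w0,w2,w4), (w0,w2,w6), (w0,w4,w2), (w0,w4,w6), (w0,w5,w0), (w0,w5,w2), (w0,w6,w0), (w0,w6,w4), (w1,w0,w1), (w1,w2,w0), (w1,w2,w1), … and 19 more.
Total: 31.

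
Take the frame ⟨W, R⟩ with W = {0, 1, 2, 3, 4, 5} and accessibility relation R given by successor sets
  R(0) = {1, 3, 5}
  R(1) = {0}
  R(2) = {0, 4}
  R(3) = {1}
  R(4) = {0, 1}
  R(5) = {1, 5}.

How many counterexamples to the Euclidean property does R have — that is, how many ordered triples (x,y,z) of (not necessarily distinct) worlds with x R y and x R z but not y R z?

Enumerating: (0,1,1), (0,1,3), (0,1,5), (0,3,3), (0,3,5), (0,5,3), (1,0,0), (2,0,0), (2,0,4), (2,4,4), (3,1,1), (4,0,0), (4,1,1), (5,1,1), (5,1,5).

15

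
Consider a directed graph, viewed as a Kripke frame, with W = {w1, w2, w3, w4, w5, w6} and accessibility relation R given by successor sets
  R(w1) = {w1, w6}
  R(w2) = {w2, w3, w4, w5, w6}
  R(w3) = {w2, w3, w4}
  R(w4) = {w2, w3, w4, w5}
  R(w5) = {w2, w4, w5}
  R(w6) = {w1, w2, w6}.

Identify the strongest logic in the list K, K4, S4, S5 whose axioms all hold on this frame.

Transitive (axiom 4): no — w1 R w6 and w6 R w2, but not w1 R w2.
Reflexive (axiom T): yes — every world is R-related to itself.
Euclidean (axiom 5): no — w2 R w3 and w2 R w5, but not w3 R w5.
So F validates K; K4 would additionally require R to be transitive. The strongest is K.

K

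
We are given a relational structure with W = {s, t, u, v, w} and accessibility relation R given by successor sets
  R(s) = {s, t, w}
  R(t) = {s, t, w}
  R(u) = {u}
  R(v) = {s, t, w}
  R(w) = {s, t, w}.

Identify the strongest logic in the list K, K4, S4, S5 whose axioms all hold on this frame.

K4

Transitive (axiom 4): yes — every two-step R-path is closed by a direct edge.
Reflexive (axiom T): no — v is not related to itself.
Euclidean (axiom 5): yes — any two successors of a common world are R-related.
So F validates K, K4; S4 would additionally require R to be reflexive. The strongest is K4.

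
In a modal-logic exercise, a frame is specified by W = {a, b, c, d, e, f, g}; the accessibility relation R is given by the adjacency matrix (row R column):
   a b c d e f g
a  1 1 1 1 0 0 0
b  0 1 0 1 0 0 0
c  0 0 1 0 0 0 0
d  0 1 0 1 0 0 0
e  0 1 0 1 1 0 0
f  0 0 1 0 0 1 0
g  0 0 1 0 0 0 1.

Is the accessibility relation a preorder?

Yes

Reflexive: yes — every world is R-related to itself.
Transitive: yes — every two-step R-path is closed by a direct edge.
So R is a preorder.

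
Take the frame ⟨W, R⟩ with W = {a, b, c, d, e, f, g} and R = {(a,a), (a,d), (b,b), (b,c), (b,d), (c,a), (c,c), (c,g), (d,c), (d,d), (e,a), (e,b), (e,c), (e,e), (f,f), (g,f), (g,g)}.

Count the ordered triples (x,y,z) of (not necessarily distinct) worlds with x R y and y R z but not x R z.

Enumerating: (a,d,c), (b,c,a), (b,c,g), (c,a,d), (c,g,f), (d,c,a), (d,c,g), (e,a,d), (e,b,d), (e,c,g).

10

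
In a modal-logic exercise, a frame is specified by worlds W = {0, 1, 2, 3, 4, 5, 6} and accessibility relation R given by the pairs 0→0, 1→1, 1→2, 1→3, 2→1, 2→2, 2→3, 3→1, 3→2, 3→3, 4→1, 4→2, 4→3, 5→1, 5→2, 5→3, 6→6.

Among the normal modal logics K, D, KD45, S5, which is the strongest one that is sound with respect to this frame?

Serial (axiom D): yes — every world has a successor (e.g. 0 R 0).
Euclidean (axiom 5): yes — any two successors of a common world are R-related.
Transitive (axiom 4): yes — every two-step R-path is closed by a direct edge.
Reflexive (axiom T): no — 4 is not related to itself.
So F validates K, D, KD45; S5 would additionally require R to be reflexive. The strongest is KD45.

KD45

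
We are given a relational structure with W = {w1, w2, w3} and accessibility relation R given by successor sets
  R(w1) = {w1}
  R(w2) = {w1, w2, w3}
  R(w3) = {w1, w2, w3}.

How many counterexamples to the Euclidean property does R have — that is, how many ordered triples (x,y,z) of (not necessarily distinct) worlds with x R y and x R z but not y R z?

Enumerating: (w2,w1,w2), (w2,w1,w3), (w3,w1,w2), (w3,w1,w3).

4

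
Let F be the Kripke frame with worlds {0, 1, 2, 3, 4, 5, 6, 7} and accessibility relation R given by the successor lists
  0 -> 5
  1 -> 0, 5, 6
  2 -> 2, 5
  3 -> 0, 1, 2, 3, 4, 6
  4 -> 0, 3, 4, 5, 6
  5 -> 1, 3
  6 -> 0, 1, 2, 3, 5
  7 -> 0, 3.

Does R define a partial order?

No

Reflexive: no — 0 is not related to itself.
Transitive: no — 0 R 5 and 5 R 1, but not 0 R 1.
Antisymmetric: no — 1 R 5 and 5 R 1 with 1 ≠ 5.
So R is not a partial order.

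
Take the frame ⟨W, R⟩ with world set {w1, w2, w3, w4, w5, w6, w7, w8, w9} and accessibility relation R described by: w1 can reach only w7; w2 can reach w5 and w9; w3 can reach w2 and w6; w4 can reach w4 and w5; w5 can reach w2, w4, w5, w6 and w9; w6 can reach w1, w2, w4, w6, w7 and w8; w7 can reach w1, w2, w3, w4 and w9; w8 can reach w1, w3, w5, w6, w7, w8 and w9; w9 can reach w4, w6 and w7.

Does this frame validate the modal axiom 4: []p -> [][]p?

The schema 4 characterises exactly the transitive frames.
Transitive: no — w1 R w7 and w7 R w2, but not w1 R w2.

No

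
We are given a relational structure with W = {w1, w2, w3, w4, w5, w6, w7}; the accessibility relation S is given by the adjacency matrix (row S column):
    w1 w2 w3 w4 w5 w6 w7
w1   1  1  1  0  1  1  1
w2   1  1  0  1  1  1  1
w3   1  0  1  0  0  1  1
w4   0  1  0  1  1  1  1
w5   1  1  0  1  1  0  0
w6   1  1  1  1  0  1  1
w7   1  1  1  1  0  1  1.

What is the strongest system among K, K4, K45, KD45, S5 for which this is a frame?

Transitive (axiom 4): no — w1 S w2 and w2 S w4, but not w1 S w4.
Euclidean (axiom 5): no — w1 S w2 and w1 S w3, but not w2 S w3.
Serial (axiom D): yes — every world has a successor (e.g. w1 S w1).
Reflexive (axiom T): yes — every world is S-related to itself.
So F validates K; K4 would additionally require S to be transitive. The strongest is K.

K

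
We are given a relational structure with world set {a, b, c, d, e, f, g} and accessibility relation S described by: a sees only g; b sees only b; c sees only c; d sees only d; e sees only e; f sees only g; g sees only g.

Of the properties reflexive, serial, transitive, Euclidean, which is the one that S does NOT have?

Reflexive: no — a is not related to itself.
Serial: yes — every world has a successor (e.g. a S g).
Transitive: yes — every two-step S-path is closed by a direct edge.
Euclidean: yes — any two successors of a common world are S-related.
Only reflexive fails.

reflexive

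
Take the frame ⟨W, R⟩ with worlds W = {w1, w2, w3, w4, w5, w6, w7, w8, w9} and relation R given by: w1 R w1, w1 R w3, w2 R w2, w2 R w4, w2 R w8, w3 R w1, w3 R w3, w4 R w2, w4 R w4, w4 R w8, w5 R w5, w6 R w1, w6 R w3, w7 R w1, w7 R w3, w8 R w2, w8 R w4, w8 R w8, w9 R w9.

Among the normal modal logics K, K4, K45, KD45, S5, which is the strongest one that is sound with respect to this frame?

KD45

Transitive (axiom 4): yes — every two-step R-path is closed by a direct edge.
Euclidean (axiom 5): yes — any two successors of a common world are R-related.
Serial (axiom D): yes — every world has a successor (e.g. w1 R w1).
Reflexive (axiom T): no — w6 is not related to itself.
So F validates K, K4, K45, KD45; S5 would additionally require R to be reflexive. The strongest is KD45.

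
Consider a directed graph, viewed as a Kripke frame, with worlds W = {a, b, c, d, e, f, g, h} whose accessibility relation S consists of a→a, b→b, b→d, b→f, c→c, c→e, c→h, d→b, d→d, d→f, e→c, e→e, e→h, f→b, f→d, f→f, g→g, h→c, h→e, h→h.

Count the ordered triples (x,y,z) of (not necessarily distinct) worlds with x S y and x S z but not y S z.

S is Euclidean; there are no such tuples.

0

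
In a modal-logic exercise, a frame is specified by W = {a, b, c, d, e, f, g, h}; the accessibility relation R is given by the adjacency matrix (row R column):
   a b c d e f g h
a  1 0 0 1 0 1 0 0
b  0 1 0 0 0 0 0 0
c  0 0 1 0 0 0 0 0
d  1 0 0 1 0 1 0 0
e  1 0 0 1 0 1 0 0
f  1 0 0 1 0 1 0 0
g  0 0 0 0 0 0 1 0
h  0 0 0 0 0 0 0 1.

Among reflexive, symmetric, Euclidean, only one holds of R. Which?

Euclidean

Reflexive: no — e is not related to itself.
Symmetric: no — e R a but not a R e.
Euclidean: yes — any two successors of a common world are R-related.
Only Euclidean holds.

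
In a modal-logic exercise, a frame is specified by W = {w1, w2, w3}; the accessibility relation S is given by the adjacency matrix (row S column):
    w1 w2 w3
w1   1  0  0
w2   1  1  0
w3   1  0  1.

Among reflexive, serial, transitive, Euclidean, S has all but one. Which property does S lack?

Euclidean

Reflexive: yes — every world is S-related to itself.
Serial: yes — every world has a successor (e.g. w1 S w1).
Transitive: yes — every two-step S-path is closed by a direct edge.
Euclidean: no — w2 S w1 and w2 S w2, but not w1 S w2.
Only Euclidean fails.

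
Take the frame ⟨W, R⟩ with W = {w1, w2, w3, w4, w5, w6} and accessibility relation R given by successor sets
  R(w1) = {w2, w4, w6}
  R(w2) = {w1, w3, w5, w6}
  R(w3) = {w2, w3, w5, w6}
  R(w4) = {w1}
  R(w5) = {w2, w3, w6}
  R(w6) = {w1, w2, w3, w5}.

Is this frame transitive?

No

Transitive: no — w1 R w2 and w2 R w3, but not w1 R w3.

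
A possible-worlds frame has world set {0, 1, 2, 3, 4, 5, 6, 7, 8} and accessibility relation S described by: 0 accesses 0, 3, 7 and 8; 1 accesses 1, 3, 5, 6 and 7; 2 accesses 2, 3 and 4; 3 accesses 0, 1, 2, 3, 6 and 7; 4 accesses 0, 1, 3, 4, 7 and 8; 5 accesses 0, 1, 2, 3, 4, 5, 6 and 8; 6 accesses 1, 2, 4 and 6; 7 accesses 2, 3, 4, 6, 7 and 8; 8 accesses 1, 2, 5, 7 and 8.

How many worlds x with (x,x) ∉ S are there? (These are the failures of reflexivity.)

0

S is reflexive; there are no such worlds.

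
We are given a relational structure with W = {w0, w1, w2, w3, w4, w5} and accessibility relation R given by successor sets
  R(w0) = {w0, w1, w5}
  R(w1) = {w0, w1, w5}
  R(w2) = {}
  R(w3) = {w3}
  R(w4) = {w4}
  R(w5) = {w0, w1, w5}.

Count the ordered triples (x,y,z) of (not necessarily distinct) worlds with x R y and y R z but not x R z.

R is transitive; there are no such tuples.

0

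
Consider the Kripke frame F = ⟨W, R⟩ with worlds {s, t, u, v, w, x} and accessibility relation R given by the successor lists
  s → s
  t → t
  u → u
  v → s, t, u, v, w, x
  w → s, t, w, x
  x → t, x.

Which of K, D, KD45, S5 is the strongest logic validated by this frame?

Serial (axiom D): yes — every world has a successor (e.g. s R s).
Euclidean (axiom 5): no — v R s and v R t, but not s R t.
Transitive (axiom 4): yes — every two-step R-path is closed by a direct edge.
Reflexive (axiom T): yes — every world is R-related to itself.
So F validates K, D; KD45 would additionally require R to be Euclidean. The strongest is D.

D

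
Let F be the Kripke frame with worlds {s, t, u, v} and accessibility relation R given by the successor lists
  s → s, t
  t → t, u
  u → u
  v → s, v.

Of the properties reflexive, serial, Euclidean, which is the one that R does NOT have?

Euclidean

Reflexive: yes — every world is R-related to itself.
Serial: yes — every world has a successor (e.g. s R s).
Euclidean: no — s R t and s R s, but not t R s.
Only Euclidean fails.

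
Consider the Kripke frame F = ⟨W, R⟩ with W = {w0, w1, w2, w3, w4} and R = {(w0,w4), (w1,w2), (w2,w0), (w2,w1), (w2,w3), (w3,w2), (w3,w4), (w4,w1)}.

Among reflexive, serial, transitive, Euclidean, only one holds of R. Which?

serial

Reflexive: no — w0 is not related to itself.
Serial: yes — every world has a successor (e.g. w0 R w4).
Transitive: no — w0 R w4 and w4 R w1, but not w0 R w1.
Euclidean: no — w2 R w0 and w2 R w1, but not w0 R w1.
Only serial holds.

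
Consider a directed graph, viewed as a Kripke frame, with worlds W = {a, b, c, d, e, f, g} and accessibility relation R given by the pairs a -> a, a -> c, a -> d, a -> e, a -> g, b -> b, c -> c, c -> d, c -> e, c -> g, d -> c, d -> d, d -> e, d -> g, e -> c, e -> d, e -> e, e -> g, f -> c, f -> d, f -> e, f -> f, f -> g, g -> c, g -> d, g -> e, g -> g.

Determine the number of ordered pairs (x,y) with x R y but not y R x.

Enumerating: (a,c), (a,d), (a,e), (a,g), (f,c), (f,d), (f,e), (f,g).

8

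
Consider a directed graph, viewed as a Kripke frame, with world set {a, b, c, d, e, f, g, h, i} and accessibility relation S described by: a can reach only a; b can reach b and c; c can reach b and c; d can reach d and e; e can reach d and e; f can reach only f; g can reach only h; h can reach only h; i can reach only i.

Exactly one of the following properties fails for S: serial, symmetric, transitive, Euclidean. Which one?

symmetric

Serial: yes — every world has a successor (e.g. a S a).
Symmetric: no — g S h but not h S g.
Transitive: yes — every two-step S-path is closed by a direct edge.
Euclidean: yes — any two successors of a common world are S-related.
Only symmetric fails.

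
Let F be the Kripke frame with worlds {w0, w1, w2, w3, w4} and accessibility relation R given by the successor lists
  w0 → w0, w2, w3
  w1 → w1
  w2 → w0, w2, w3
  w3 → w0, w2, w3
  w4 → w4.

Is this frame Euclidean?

Yes

Euclidean: yes — any two successors of a common world are R-related.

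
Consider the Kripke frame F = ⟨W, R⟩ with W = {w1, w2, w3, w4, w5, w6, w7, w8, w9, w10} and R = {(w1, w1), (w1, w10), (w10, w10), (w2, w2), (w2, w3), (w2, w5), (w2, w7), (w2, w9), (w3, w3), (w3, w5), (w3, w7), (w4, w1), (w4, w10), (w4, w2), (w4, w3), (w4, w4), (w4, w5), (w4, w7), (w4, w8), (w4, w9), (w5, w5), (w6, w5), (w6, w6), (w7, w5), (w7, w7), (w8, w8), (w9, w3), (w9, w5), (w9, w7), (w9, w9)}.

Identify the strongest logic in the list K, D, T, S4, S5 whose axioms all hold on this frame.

S4

Serial (axiom D): yes — every world has a successor (e.g. w1 R w1).
Reflexive (axiom T): yes — every world is R-related to itself.
Transitive (axiom 4): yes — every two-step R-path is closed by a direct edge.
Euclidean (axiom 5): no — w2 R w3 and w2 R w9, but not w3 R w9.
So F validates K, D, T, S4; S5 would additionally require R to be Euclidean. The strongest is S4.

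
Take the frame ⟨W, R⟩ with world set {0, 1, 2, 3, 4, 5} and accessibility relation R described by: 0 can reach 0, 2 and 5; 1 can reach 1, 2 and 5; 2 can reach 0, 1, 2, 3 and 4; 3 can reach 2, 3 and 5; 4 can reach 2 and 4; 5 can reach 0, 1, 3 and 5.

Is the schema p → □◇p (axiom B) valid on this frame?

Yes

Axiom B corresponds to the accessibility relation being symmetric.
Symmetric: yes — every pair in R has its reverse in R.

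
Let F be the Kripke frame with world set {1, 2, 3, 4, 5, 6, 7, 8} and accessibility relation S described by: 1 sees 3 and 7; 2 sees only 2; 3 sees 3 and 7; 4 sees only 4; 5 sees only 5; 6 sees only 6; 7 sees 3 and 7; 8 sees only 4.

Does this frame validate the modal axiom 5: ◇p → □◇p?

Yes

Axiom 5 corresponds to the accessibility relation being Euclidean.
Euclidean: yes — any two successors of a common world are S-related.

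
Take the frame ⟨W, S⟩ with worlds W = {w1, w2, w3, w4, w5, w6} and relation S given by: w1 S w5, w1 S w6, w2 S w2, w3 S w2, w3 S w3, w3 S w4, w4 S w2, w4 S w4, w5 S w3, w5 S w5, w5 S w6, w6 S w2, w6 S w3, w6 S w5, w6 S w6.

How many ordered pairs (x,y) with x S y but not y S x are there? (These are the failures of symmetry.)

8

Enumerating: (w1,w5), (w1,w6), (w3,w2), (w3,w4), (w4,w2), (w5,w3), (w6,w2), (w6,w3).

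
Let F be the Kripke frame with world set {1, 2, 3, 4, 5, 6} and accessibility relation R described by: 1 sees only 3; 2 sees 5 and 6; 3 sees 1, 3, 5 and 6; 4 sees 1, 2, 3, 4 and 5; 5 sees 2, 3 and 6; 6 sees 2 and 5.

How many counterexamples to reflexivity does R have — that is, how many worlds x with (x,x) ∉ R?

Enumerating: 1, 2, 5, 6.

4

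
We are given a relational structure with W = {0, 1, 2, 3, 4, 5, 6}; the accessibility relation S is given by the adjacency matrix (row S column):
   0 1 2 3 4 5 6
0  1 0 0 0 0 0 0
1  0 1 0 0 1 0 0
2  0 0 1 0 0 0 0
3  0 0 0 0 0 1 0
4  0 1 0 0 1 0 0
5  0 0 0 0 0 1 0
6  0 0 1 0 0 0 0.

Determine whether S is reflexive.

No

Reflexive: no — 3 is not related to itself.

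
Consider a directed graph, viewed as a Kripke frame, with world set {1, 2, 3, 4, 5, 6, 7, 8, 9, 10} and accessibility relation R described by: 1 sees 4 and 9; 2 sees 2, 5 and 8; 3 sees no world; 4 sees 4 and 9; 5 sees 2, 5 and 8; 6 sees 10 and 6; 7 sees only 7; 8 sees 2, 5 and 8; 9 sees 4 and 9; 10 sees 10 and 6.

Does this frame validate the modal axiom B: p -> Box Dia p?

No

By correspondence theory, B is valid on a frame iff R is symmetric.
Symmetric: no — 1 R 4 but not 4 R 1.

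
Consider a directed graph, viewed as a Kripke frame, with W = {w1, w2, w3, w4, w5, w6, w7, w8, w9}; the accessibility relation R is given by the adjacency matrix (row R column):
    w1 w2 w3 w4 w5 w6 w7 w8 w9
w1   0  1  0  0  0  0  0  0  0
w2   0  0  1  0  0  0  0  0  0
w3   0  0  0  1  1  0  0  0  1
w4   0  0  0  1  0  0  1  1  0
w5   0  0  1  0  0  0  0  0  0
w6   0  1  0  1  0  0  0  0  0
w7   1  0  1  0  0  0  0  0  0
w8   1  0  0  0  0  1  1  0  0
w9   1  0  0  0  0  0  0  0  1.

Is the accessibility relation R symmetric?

Symmetric: no — w1 R w2 but not w2 R w1.

No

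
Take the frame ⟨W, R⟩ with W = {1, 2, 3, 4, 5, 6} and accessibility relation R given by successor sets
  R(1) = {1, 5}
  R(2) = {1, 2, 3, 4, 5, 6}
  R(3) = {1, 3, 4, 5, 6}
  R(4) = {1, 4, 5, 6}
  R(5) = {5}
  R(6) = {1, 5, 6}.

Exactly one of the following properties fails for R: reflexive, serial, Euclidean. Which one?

Reflexive: yes — every world is R-related to itself.
Serial: yes — every world has a successor (e.g. 1 R 1).
Euclidean: no — 2 R 1 and 2 R 3, but not 1 R 3.
Only Euclidean fails.

Euclidean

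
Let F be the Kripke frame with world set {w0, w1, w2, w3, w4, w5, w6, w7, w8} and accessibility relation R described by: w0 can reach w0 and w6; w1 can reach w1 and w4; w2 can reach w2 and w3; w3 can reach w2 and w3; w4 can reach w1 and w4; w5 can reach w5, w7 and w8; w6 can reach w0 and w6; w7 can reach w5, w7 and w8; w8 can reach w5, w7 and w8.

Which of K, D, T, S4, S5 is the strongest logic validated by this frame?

Serial (axiom D): yes — every world has a successor (e.g. w0 R w0).
Reflexive (axiom T): yes — every world is R-related to itself.
Transitive (axiom 4): yes — every two-step R-path is closed by a direct edge.
Euclidean (axiom 5): yes — any two successors of a common world are R-related.
So F validates K, D, T, S4, S5. The strongest is S5.

S5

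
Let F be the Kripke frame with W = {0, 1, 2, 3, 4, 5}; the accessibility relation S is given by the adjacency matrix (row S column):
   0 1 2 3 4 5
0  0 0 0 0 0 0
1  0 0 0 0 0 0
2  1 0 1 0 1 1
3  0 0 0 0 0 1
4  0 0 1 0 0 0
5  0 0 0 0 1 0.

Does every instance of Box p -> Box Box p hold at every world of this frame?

No

Axiom 4 corresponds to the accessibility relation being transitive.
Transitive: no — 3 S 5 and 5 S 4, but not 3 S 4.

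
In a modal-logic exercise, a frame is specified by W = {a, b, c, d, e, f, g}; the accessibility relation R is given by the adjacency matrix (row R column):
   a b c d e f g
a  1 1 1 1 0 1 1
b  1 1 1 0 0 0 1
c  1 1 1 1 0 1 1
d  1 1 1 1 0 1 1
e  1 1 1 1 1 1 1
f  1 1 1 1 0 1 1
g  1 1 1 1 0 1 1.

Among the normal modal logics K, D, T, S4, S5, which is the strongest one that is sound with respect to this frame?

T

Serial (axiom D): yes — every world has a successor (e.g. a R a).
Reflexive (axiom T): yes — every world is R-related to itself.
Transitive (axiom 4): no — b R a and a R d, but not b R d.
Euclidean (axiom 5): no — a R b and a R d, but not b R d.
So F validates K, D, T; S4 would additionally require R to be transitive. The strongest is T.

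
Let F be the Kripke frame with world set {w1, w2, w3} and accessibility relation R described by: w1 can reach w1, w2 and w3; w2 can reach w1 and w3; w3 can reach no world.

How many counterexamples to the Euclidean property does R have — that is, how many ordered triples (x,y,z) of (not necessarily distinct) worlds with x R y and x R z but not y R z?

Enumerating: (w1,w2,w2), (w1,w3,w1), (w1,w3,w2), (w1,w3,w3), (w2,w3,w1), (w2,w3,w3).

6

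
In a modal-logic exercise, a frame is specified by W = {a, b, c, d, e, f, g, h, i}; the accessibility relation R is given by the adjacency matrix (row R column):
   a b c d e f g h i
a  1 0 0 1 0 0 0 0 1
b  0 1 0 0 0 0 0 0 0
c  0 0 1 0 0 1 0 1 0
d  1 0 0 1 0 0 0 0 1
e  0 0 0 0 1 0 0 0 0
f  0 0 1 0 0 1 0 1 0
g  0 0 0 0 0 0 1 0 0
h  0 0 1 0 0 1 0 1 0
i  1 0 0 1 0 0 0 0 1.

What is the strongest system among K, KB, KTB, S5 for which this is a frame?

S5

Symmetric (axiom B): yes — every pair in R has its reverse in R.
Reflexive (axiom T): yes — every world is R-related to itself.
Euclidean (axiom 5): yes — any two successors of a common world are R-related.
So F validates K, KB, KTB, S5. The strongest is S5.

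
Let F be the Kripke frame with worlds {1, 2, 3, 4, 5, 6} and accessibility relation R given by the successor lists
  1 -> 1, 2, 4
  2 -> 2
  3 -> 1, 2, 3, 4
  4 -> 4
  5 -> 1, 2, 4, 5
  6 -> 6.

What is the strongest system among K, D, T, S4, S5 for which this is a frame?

Serial (axiom D): yes — every world has a successor (e.g. 1 R 1).
Reflexive (axiom T): yes — every world is R-related to itself.
Transitive (axiom 4): yes — every two-step R-path is closed by a direct edge.
Euclidean (axiom 5): no — 1 R 2 and 1 R 4, but not 2 R 4.
So F validates K, D, T, S4; S5 would additionally require R to be Euclidean. The strongest is S4.

S4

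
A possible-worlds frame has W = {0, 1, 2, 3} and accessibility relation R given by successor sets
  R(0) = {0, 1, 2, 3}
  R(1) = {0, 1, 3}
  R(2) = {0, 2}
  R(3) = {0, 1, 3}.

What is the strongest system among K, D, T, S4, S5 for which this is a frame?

T

Serial (axiom D): yes — every world has a successor (e.g. 0 R 0).
Reflexive (axiom T): yes — every world is R-related to itself.
Transitive (axiom 4): no — 1 R 0 and 0 R 2, but not 1 R 2.
Euclidean (axiom 5): no — 0 R 1 and 0 R 2, but not 1 R 2.
So F validates K, D, T; S4 would additionally require R to be transitive. The strongest is T.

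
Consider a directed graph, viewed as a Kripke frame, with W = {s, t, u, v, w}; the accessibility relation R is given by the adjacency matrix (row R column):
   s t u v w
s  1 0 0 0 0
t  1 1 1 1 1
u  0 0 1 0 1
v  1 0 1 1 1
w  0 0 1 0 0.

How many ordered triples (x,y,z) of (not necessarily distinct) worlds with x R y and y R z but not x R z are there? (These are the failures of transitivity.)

1

Enumerating: (w,u,w).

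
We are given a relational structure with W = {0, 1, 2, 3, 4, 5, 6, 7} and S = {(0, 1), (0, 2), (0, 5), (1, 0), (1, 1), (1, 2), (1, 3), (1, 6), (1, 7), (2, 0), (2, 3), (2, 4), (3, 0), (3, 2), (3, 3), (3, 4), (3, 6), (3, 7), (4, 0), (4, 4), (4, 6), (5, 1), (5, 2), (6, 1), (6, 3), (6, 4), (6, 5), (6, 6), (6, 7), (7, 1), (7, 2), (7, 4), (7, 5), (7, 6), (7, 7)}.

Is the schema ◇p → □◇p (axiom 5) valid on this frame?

Axiom 5 corresponds to the accessibility relation being Euclidean.
Euclidean: no — 0 S 1 and 0 S 5, but not 1 S 5.

No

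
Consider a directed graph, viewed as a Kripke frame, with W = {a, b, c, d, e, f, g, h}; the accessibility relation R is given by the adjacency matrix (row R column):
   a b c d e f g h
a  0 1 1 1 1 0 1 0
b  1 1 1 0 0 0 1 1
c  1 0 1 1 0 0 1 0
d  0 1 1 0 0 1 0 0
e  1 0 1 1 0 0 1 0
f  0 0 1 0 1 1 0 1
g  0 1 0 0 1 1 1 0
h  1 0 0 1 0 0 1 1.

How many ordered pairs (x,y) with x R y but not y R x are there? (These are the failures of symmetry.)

Enumerating: (a,d), (a,g), (b,c), (b,h), (c,g), (d,b), (d,f), (e,c), (e,d), (f,c), (f,e), (f,h), (g,f), (h,a), (h,d), (h,g).

16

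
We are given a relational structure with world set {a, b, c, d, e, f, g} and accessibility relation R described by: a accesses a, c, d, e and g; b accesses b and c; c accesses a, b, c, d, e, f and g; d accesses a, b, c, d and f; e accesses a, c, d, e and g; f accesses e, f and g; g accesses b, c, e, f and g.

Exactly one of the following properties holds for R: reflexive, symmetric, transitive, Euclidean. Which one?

Reflexive: yes — every world is R-related to itself.
Symmetric: no — a R g but not g R a.
Transitive: no — a R c and c R b, but not a R b.
Euclidean: no — a R d and a R e, but not d R e.
Only reflexive holds.

reflexive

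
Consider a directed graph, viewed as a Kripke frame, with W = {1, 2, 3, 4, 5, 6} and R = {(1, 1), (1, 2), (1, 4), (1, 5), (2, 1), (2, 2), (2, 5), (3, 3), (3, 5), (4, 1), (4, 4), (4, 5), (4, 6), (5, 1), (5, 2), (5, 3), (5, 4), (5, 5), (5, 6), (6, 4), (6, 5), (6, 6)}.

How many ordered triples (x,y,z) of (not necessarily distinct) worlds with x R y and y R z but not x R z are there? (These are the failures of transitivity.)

Enumerating: (1,4,6), (1,5,3), (1,5,6), (2,1,4), (2,5,3), (2,5,4), (2,5,6), (3,5,1), (3,5,2), (3,5,4), (3,5,6), (4,1,2), (4,5,2), (4,5,3), (6,4,1), (6,5,1), (6,5,2), (6,5,3).

18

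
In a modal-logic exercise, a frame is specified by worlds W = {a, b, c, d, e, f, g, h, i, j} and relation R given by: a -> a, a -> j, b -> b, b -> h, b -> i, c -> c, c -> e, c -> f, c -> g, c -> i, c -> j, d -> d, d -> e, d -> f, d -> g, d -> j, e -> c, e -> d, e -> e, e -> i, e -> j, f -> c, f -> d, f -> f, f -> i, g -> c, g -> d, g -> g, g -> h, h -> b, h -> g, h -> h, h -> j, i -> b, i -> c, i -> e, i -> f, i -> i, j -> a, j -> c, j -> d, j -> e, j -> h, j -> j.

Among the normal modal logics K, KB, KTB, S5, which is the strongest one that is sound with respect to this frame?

KTB

Symmetric (axiom B): yes — every pair in R has its reverse in R.
Reflexive (axiom T): yes — every world is R-related to itself.
Euclidean (axiom 5): no — b R h and b R i, but not h R i.
So F validates K, KB, KTB; S5 would additionally require R to be Euclidean. The strongest is KTB.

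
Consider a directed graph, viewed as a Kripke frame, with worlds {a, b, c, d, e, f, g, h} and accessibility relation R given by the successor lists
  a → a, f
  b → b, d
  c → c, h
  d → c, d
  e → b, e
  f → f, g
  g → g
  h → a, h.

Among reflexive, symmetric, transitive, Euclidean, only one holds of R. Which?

Reflexive: yes — every world is R-related to itself.
Symmetric: no — a R f but not f R a.
Transitive: no — a R f and f R g, but not a R g.
Euclidean: no — a R f and a R a, but not f R a.
Only reflexive holds.

reflexive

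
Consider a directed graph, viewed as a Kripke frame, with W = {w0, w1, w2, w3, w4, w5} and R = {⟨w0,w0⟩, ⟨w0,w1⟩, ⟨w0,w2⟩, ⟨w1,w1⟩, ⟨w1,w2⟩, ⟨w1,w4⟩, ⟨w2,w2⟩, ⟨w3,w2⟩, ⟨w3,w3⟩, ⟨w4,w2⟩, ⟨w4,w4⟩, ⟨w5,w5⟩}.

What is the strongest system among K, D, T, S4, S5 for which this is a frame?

Serial (axiom D): yes — every world has a successor (e.g. w0 R w0).
Reflexive (axiom T): yes — every world is R-related to itself.
Transitive (axiom 4): no — w0 R w1 and w1 R w4, but not w0 R w4.
Euclidean (axiom 5): no — w0 R w2 and w0 R w1, but not w2 R w1.
So F validates K, D, T; S4 would additionally require R to be transitive. The strongest is T.

T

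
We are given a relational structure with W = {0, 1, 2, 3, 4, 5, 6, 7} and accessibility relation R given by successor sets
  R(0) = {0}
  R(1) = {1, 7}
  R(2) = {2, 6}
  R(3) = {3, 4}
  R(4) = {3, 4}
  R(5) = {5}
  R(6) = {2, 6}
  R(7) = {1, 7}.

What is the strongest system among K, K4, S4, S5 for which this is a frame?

S5

Transitive (axiom 4): yes — every two-step R-path is closed by a direct edge.
Reflexive (axiom T): yes — every world is R-related to itself.
Euclidean (axiom 5): yes — any two successors of a common world are R-related.
So F validates K, K4, S4, S5. The strongest is S5.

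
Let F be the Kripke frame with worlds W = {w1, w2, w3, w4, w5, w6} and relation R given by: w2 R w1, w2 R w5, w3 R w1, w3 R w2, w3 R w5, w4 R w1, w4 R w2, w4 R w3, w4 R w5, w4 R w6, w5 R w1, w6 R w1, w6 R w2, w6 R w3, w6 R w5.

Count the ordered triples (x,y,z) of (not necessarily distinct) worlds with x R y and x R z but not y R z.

35

Enumerating: (w2,w1,w1), (w2,w1,w5), (w2,w5,w5), (w3,w1,w1), (w3,w1,w2), (w3,w1,w5), (w3,w2,w2), (w3,w5,w2), (w3,w5,w5), (w4,w1,w1), (w4,w1,w2), (w4,w1,w3), … and 23 more.
Total: 35.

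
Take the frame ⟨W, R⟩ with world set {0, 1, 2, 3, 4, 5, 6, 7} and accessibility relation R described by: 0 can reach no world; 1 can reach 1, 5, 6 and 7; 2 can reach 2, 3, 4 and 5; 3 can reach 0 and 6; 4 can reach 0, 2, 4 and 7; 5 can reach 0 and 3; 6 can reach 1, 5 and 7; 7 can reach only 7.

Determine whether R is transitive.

Transitive: no — 1 R 5 and 5 R 0, but not 1 R 0.

No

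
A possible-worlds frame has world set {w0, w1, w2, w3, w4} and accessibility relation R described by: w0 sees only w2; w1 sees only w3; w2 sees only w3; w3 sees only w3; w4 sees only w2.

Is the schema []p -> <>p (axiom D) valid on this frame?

The schema D characterises exactly the serial frames.
Serial: yes — every world has a successor (e.g. w0 R w2).

Yes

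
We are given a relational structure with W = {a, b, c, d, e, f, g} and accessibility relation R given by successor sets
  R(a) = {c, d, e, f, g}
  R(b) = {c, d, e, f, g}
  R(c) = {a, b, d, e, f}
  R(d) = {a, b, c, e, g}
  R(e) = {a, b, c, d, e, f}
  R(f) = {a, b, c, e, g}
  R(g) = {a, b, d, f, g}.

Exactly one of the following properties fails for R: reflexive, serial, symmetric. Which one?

reflexive

Reflexive: no — a is not related to itself.
Serial: yes — every world has a successor (e.g. a R c).
Symmetric: yes — every pair in R has its reverse in R.
Only reflexive fails.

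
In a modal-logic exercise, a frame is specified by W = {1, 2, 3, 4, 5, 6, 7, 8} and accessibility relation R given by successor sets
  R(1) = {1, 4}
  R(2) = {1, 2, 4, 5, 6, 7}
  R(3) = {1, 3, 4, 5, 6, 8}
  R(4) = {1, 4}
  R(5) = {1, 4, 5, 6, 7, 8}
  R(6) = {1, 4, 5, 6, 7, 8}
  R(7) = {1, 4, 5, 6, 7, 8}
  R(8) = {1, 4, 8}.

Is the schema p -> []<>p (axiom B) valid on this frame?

By correspondence theory, B is valid on a frame iff R is symmetric.
Symmetric: no — 2 R 1 but not 1 R 2.

No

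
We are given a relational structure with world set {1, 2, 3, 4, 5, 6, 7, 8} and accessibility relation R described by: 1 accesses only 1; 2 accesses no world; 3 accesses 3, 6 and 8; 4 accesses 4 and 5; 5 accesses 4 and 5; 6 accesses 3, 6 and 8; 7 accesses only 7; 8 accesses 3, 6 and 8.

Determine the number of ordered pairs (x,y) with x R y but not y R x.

0

R is symmetric; there are no such tuples.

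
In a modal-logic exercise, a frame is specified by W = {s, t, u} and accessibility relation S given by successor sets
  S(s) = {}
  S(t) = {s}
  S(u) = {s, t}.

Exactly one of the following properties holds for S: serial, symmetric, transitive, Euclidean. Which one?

transitive

Serial: no — s has no S-successor.
Symmetric: no — t S s but not s S t.
Transitive: yes — every two-step S-path is closed by a direct edge.
Euclidean: no — u S s and u S t, but not s S t.
Only transitive holds.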